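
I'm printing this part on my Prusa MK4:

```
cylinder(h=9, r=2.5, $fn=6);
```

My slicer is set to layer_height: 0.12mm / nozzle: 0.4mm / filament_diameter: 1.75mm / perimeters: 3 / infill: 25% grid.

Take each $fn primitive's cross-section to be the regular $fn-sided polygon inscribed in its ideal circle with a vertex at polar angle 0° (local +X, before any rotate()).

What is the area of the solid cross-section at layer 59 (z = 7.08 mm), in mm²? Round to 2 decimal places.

16.24 mm²

At z = 7.08 mm: the r=2.5 cylinder contributes a regular 6-gon of circumradius 2.5 (area = (6/2)·2.500²·sin(360°/6) = 16.24 mm²). Overall, the cross-section is a single solid region. Net area = 16.24 mm².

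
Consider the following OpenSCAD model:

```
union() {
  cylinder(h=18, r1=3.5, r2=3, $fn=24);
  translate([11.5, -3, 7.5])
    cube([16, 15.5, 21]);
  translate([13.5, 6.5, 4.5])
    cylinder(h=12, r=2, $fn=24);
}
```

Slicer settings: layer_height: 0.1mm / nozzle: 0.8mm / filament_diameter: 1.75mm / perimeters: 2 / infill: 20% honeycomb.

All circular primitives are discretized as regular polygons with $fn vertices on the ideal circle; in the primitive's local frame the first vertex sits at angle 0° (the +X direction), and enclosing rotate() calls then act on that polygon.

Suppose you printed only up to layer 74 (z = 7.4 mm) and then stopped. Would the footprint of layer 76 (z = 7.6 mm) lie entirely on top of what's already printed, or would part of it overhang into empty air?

part overhangs

Compare the two slices. At z = 7.4: the cone contributes a regular 24-gon of circumradius 3.294 (interpolated between r1=3.5 and r2=3 at t=0.411) (area = (24/2)·3.294²·sin(360°/24) = 33.71 mm²); the cube at (11.5, -3) is absent (z outside [7.5, 28.5]); the r=2 cylinder at (13.5, 6.5) contributes a regular 24-gon of circumradius 2 (area = (24/2)·2.000²·sin(360°/24) = 12.42 mm²); Merging all regions: the 2 present regions are separate (no shared area or edge), so areas and boundary lengths simply add and each stays a separate island — area = 46.13 mm². At z = 7.6: the cone (r1=3.5→r2=3) has section circumradius 3.289 here — a regular 24-gon (area = (24/2)·3.289²·sin(360°/24) = 33.60 mm²); the 16×15.5 cube at (11.5, -3) contributes its full rectangle (area 248.00 mm²); the r=2 cylinder at (13.5, 6.5) gives a regular 24-gon of circumradius 2 (constant along its height) (area = (24/2)·2.000²·sin(360°/24) = 12.42 mm²); Merging all regions: the regions partially overlap — summed areas 294.02 mm² minus the doubly-counted overlap 12.42 mm² gives 281.60 mm² — area = 281.60 mm². Checking containment: at z = 7.6 the cross-section extends beyond the z = 7.4 cross-section by about 235.58 mm².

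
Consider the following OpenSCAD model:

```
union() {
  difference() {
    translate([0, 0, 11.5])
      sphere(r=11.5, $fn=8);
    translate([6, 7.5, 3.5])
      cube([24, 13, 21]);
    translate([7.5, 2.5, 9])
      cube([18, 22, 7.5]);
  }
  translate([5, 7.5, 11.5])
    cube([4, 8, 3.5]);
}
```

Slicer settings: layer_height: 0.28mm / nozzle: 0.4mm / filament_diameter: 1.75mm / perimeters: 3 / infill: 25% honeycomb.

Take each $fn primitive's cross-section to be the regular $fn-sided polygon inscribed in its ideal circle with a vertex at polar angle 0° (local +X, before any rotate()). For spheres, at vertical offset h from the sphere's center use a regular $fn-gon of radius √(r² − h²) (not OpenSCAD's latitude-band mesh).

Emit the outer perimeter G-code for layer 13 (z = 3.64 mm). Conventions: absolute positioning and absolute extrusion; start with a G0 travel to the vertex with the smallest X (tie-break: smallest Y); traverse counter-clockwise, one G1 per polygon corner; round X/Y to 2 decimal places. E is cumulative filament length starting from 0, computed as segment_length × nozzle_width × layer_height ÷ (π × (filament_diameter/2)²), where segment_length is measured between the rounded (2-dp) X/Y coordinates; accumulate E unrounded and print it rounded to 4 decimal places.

At z = 3.64 mm: the sphere: section is a regular 8-gon, circumradius = √(r²−h²) = √(11.5²−7.86²) = 8.395; the 24×13 cube at (6, 7.5) contributes its full rectangle; the cube at (7.5, 2.5) is absent (z outside [9, 16.5]); After the difference (first − rest): starting from the r=11.5 sphere, the 24×13 cube at (6, 7.5) misses the remaining region (no effect) — 1 connected region; the cube at (5, 7.5) is not intersected at this z (z outside [11.5, 15]); Merging all regions: only that combined region is present, so the union is just that shape — 1 connected region. The outline is a single polygon with 8 vertices. Extrusion per mm of travel: 0.4 × 0.28 / (π × 0.875²) = 0.046564. Accumulating E over each segment gives final E = 2.3936.

G0 X-8.39 Y0.00 Z3.64
G1 X-5.94 Y-5.94 E0.2992
G1 X0.00 Y-8.39 E0.5984
G1 X5.94 Y-5.94 E0.8976
G1 X8.39 Y0.00 E1.1968
G1 X5.94 Y5.94 E1.4960
G1 X0.00 Y8.39 E1.7952
G1 X-5.94 Y5.94 E2.0944
G1 X-8.39 Y0.00 E2.3936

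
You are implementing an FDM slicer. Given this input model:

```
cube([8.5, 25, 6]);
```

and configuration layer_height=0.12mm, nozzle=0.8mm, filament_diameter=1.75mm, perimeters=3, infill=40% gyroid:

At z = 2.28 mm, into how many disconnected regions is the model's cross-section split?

1

At z = 2.28 mm: the 8.5×25 cube contributes its full rectangle. The result has 1 disconnected region.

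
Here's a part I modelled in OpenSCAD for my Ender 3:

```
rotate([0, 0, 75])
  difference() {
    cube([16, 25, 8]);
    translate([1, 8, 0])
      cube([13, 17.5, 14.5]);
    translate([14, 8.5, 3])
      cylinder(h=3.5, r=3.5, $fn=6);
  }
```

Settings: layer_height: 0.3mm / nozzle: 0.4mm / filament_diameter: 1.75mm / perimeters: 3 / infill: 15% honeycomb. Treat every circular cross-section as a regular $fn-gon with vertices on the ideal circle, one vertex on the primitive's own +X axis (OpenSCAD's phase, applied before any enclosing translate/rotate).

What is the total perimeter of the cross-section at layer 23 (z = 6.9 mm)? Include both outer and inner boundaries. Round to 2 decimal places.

116.00 mm

At z = 6.9 mm: the cube is present — its section is the full 16×25 rectangle (perimeter 82.00 mm); the cube at (1, 8) is present — its section is the full 13×17.5 rectangle (perimeter 61.00 mm); the cylinder at (14, 8.5) is absent (z outside [3, 6.5]); After the difference (first − rest): starting from the 16×25 cube, the 13×17.5 cube at (1, 8) partially overlaps it — only the 221.00 mm² overlap (of its 227.50 mm²) is removed, clipping the outline — boundary = 116.00 mm; (rotated 75° about Z; rotation is an isometry so areas/perimeters/island counts are preserved). Overall, the cross-section is a single solid region. Total boundary length (outer) = 116.00 mm.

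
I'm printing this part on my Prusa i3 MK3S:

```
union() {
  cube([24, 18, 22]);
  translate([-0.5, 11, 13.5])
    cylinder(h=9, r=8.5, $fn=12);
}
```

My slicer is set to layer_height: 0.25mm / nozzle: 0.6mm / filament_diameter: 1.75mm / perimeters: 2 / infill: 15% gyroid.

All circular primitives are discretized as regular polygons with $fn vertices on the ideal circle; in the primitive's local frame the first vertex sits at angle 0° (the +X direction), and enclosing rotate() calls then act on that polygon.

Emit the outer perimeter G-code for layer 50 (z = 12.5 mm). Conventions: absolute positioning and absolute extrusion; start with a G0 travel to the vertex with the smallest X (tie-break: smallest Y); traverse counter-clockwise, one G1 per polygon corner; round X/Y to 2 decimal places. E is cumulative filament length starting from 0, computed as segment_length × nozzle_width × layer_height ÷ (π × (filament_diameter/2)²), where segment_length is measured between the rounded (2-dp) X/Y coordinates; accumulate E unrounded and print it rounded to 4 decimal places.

G0 X0.00 Y0.00 Z12.50
G1 X24.00 Y0.00 E1.4967
G1 X24.00 Y18.00 E2.6192
G1 X0.00 Y18.00 E4.1159
G1 X0.00 Y0.00 E5.2385

At z = 12.5 mm: the cube (footprint 24×18) is included at this height; the cylinder at (-0.5, 11) does not reach this height (z outside [13.5, 22.5]); Taking the union: only the 24×18 cube is present, so the union is just that shape — 1 connected region. The outline is a single polygon with 4 vertices. Extrusion per mm of travel: 0.6 × 0.25 / (π × 0.875²) = 0.062363. Accumulating E over each segment gives final E = 5.2385.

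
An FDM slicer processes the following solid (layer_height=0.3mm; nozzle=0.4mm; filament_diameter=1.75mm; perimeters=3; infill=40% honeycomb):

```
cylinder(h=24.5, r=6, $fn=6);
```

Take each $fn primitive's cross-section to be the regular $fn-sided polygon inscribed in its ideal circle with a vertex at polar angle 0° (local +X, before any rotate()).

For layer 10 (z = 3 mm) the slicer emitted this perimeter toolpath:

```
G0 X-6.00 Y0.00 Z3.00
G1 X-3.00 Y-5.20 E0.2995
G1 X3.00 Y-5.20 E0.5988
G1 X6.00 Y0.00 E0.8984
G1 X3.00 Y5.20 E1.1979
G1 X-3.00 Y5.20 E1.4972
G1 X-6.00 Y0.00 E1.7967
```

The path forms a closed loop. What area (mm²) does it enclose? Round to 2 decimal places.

93.60 mm²

Apply the shoelace formula to the sequence of (X, Y) vertices; enclosed area = 93.60 mm².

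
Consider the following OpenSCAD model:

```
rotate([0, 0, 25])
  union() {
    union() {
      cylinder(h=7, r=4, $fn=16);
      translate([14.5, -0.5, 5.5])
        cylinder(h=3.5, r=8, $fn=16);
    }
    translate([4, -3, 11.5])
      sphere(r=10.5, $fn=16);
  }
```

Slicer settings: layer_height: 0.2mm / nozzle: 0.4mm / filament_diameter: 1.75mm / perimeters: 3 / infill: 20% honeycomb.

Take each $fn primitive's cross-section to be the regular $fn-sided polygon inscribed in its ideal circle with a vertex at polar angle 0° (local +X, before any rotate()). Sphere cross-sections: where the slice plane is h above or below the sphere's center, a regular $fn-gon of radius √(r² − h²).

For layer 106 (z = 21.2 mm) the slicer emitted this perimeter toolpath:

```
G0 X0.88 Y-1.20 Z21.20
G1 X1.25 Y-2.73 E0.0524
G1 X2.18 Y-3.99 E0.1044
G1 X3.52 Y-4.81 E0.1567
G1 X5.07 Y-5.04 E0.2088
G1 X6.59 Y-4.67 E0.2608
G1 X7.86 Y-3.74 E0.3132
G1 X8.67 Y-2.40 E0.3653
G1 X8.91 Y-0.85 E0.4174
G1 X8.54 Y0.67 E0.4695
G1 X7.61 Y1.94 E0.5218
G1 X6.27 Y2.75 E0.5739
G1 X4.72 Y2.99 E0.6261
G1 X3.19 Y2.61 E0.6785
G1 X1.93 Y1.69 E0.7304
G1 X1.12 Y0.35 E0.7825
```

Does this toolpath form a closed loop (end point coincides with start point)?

Start point (G0): (0.88, -1.20). End point (last G1): the path does not return to the start — open.

no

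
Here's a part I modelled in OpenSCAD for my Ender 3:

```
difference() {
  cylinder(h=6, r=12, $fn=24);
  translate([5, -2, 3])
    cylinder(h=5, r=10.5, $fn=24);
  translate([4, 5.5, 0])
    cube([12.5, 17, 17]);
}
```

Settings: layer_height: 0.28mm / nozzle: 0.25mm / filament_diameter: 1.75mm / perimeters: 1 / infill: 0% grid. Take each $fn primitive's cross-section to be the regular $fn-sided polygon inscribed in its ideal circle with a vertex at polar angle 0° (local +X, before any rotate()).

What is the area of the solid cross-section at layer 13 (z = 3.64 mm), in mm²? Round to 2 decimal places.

At z = 3.64 mm: the r=12 cylinder contributes a regular 24-gon of circumradius 12 (area = (24/2)·12.000²·sin(360°/24) = 447.24 mm²); the r=10.5 cylinder at (5, -2) contributes a regular 24-gon of circumradius 10.5 (area = (24/2)·10.500²·sin(360°/24) = 342.42 mm²); the cube at (4, 5.5) is present — its section is the full 12.5×17 rectangle (area 212.50 mm²); After the difference (first − rest): starting from the r=12 cylinder (447.24 mm²), the r=10.5 cylinder at (5, -2) partially overlaps it — only the 270.71 mm² overlap (of its 342.42 mm²) is removed, clipping the outline; the 12.5×17 cube at (4, 5.5) partially overlaps it — only the 8.14 mm² overlap (of its 212.50 mm²) is removed, clipping the outline — area = 168.39 mm². Overall, the cross-section is a single solid region. Net area = 168.39 mm².

168.39 mm²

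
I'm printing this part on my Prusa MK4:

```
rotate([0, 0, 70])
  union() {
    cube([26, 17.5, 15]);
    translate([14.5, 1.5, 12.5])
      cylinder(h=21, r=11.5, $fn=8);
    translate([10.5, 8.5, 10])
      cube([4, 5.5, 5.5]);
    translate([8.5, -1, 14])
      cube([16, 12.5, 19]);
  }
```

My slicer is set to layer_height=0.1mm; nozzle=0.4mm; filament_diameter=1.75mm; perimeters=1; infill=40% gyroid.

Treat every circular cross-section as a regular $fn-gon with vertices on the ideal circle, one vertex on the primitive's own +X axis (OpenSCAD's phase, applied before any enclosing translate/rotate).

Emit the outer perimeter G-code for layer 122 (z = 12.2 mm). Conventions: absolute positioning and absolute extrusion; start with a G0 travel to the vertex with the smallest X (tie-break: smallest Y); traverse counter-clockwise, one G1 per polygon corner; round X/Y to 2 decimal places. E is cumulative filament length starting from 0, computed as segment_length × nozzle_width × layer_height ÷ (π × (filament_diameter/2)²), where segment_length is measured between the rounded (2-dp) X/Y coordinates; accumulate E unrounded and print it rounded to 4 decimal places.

G0 X-16.44 Y5.99 Z12.20
G1 X0.00 Y0.00 E0.2910
G1 X8.89 Y24.43 E0.7233
G1 X-7.55 Y30.42 E1.0143
G1 X-16.44 Y5.99 E1.4466

At z = 12.2 mm: the cube is present — its section is the full 26×17.5 rectangle; the cylinder at (14.5, 1.5) is absent (z outside [12.5, 33.5]); the 4×5.5 cube at (10.5, 8.5) contributes its full rectangle; the cube at (8.5, -1) is not intersected at this z (z outside [14, 33]); Merging all regions: the 4×5.5 cube at (10.5, 8.5) lies entirely inside the 26×17.5 cube, so the union is just the 26×17.5 cube — 1 connected region; (whole slice rotated 70° about Z — lengths, areas and connectivity unchanged). The outline is a single polygon with 4 vertices. Extrusion per mm of travel: 0.4 × 0.1 / (π × 0.875²) = 0.016630. Accumulating E over each segment gives final E = 1.4466.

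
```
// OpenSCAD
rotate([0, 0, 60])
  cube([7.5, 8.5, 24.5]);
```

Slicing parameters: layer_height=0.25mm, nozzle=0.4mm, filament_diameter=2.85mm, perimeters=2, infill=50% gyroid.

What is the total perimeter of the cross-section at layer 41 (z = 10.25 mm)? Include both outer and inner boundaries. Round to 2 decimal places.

At z = 10.25 mm: the 7.5×8.5 cube contributes its full rectangle (perimeter 32.00 mm); (whole slice rotated 60° about Z — lengths, areas and connectivity unchanged). Overall, the cross-section is a single solid region. Total boundary length (outer) = 32.00 mm.

32.00 mm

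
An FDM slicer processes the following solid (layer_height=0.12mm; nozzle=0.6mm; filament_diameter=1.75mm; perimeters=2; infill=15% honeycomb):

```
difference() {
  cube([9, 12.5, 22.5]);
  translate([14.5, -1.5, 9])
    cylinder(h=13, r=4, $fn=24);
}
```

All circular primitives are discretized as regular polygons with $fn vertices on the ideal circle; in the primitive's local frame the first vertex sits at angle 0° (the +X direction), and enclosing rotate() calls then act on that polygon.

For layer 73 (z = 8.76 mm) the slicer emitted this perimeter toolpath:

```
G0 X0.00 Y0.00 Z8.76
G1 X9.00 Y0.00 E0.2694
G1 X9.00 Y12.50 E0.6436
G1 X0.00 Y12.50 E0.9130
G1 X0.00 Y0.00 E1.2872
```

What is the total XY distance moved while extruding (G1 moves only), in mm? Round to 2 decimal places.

Sum the Euclidean lengths of each G1 segment: total = 43.00 mm.

43.00 mm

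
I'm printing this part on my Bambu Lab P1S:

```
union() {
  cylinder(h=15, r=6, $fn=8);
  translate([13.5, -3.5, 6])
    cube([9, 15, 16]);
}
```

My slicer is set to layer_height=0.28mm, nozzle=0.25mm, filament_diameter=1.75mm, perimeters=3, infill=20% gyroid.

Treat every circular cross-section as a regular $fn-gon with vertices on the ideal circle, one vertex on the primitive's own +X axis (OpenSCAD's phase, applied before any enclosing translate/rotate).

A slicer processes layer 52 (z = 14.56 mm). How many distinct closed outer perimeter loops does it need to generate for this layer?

2

At z = 14.56 mm: the r=6 cylinder contributes a regular 8-gon of circumradius 6; the cube at (13.5, -3.5) (footprint 9×15) is included at this height; Taking the union: the 2 present regions are separate (no shared area or edge), so areas and boundary lengths simply add and each stays a separate island — 2 connected regions. The result has 2 disconnected regions.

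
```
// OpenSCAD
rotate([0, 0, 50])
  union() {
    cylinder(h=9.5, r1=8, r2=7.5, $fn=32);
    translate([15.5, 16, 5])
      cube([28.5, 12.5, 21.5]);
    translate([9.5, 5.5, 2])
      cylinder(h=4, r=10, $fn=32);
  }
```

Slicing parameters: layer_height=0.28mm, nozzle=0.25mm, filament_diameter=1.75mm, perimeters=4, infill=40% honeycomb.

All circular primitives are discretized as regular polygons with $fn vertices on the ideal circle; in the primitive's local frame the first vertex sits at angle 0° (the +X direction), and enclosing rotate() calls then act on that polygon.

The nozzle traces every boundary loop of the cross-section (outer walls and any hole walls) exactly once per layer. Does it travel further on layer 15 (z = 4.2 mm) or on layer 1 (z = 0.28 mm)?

Layer 15 (z = 4.2): the cone contributes a regular 32-gon of circumradius 7.779 (interpolated between r1=8 and r2=7.5 at t=0.442) (perimeter = 2·32·7.779·sin(180°/32) = 48.80 mm); the cube at (15.5, 16) is not intersected at this z (z outside [5, 26.5]); the cylinder at (9.5, 5.5): section is a regular 32-gon, circumradius r=10 (perimeter = 2·32·10.000·sin(180°/32) = 62.73 mm); Merging all regions: the regions partially overlap (shared area 64.51 mm²), so the edge portions inside another operand are dropped and the merged outline is re-measured after clipping — boundary = 79.83 mm; (whole slice rotated 50° about Z — lengths, areas and connectivity unchanged). So its perimeter = 79.83 mm. Layer 1 (z = 0.28): the cone contributes a regular 32-gon of circumradius 7.985 (interpolated between r1=8 and r2=7.5 at t=0.029) (perimeter = 2·32·7.985·sin(180°/32) = 50.09 mm); the cube at (15.5, 16) is not intersected at this z (z outside [5, 26.5]); the cylinder at (9.5, 5.5) is not intersected at this z (z outside [2, 6]); Merging all regions: only the cone is present, so the union is just that shape — boundary = 50.09 mm; (whole slice rotated 50° about Z — lengths, areas and connectivity unchanged). So its perimeter = 50.09 mm. Layer 15 is larger (79.83 vs 50.09 mm).

layer 15 (z = 4.2 mm)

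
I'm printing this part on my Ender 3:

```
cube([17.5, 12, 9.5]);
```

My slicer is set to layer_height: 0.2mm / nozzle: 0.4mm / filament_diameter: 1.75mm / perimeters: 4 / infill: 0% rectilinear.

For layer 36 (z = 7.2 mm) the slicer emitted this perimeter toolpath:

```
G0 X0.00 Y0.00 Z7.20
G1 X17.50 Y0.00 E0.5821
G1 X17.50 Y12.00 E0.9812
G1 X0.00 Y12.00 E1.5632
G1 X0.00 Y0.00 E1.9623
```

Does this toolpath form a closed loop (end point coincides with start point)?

yes

Start point (G0): (0.00, 0.00). End point (last G1): the path returns to the start — closed.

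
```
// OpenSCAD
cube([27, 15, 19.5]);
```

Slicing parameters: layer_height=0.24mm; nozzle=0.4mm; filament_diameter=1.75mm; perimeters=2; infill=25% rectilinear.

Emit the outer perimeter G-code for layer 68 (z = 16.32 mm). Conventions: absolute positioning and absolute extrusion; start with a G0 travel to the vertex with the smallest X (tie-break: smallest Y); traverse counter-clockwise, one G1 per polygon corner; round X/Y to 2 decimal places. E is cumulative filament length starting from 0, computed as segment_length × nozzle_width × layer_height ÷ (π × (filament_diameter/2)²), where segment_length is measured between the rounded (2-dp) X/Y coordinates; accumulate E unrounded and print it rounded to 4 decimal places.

At z = 16.32 mm: the 27×15 cube contributes its full rectangle. The outline is a single polygon with 4 vertices. Extrusion per mm of travel: 0.4 × 0.24 / (π × 0.875²) = 0.039912. Accumulating E over each segment gives final E = 3.3526.

G0 X0.00 Y0.00 Z16.32
G1 X27.00 Y0.00 E1.0776
G1 X27.00 Y15.00 E1.6763
G1 X0.00 Y15.00 E2.7539
G1 X0.00 Y0.00 E3.3526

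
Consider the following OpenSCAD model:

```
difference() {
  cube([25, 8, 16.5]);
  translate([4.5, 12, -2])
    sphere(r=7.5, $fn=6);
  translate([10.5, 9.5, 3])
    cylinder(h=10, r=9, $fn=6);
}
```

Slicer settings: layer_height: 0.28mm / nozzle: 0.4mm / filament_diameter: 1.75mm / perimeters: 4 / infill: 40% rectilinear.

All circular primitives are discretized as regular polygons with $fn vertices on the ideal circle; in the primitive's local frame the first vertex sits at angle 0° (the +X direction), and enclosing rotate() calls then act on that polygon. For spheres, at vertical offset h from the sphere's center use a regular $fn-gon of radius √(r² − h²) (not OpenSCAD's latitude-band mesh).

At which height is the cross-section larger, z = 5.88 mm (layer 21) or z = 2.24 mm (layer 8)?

Layer 21 (z = 5.88): the cube (footprint 25×8) is included at this height (area 200.00 mm²); the sphere at (4.5, 12) is not intersected at this z (|z−center|=7.880 > r=7.5); the r=9 cylinder at (10.5, 9.5) gives a regular 6-gon of circumradius 9 (constant along its height) (area = (6/2)·9.000²·sin(360°/6) = 210.44 mm²); Taking the first minus the rest: starting from the 25×8 cube (200.00 mm²), the r=9 cylinder at (10.5, 9.5) partially overlaps it — only the 79.52 mm² overlap (of its 210.44 mm²) is removed, clipping the outline — area = 120.48 mm². So its area = 120.48 mm². Layer 8 (z = 2.24): the cube (footprint 25×8) is included at this height (area 200.00 mm²); the r=7.5 sphere at (4.5, 12) contributes a regular 6-gon of circumradius √(7.5²−4.24²) = 6.186 (area = (6/2)·6.186²·sin(360°/6) = 99.43 mm²); the cylinder at (10.5, 9.5) does not reach this height (z outside [3, 13]); Taking the first minus the rest: starting from the 25×8 cube (200.00 mm²), the r=7.5 sphere at (4.5, 12) partially overlaps it — only the 9.46 mm² overlap (of its 99.43 mm²) is removed, clipping the outline — area = 190.54 mm². So its area = 190.54 mm². Layer 8 is larger (190.54 vs 120.48 mm²).

layer 8 (z = 2.24 mm)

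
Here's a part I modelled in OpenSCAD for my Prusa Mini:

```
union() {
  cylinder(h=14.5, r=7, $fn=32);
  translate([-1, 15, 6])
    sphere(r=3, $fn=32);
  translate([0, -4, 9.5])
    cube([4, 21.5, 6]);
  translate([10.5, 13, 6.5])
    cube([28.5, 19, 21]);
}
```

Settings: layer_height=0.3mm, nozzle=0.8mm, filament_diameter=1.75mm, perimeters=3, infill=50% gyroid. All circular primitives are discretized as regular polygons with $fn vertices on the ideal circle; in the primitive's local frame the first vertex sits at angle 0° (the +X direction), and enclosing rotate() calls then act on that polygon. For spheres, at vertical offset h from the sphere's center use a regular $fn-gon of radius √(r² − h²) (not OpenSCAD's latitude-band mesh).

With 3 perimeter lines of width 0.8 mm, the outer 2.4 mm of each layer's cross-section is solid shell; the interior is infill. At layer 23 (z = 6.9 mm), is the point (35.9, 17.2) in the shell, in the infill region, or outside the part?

At z = 6.9 mm: the r=7 cylinder gives a regular 32-gon of circumradius 7 (constant along its height); the sphere at (-1, 15): section is a regular 32-gon, circumradius = √(r²−h²) = √(3²−0.9²) = 2.862; the cube at (0, -4) is absent (z outside [9.5, 15.5]); the cube at (10.5, 13) (footprint 28.5×19) is included at this height; Combining (union): the 3 present regions are separate (no shared area or edge), so areas and boundary lengths simply add and each stays a separate island — 3 connected regions. Overall, the cross-section has 3 separate islands. The nearest boundary edge runs (39.00, 32.00)→(39.00, 13.00); distance from the point to it = 3.10 mm. (Shell/infill is judged within the island containing the point — the largest one.) The point is inside the cross-section and 3.10 mm from the nearest boundary — more than the 2.4 mm shell width (3 × 0.8), so it's in the infill interior.

infill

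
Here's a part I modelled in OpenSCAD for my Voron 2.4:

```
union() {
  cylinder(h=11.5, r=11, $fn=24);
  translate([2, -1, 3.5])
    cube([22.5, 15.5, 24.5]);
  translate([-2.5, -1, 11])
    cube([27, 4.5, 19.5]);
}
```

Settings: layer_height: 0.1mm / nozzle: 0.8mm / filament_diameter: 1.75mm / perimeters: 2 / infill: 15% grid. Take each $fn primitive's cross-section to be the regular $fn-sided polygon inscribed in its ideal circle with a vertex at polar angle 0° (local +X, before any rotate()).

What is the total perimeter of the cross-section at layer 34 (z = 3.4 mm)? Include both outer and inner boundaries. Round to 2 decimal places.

At z = 3.4 mm: the r=11 cylinder contributes a regular 24-gon of circumradius 11 (perimeter = 2·24·11.000·sin(180°/24) = 68.92 mm); the cube at (2, -1) does not reach this height (z outside [3.5, 28]); the cube at (-2.5, -1) is not intersected at this z (z outside [11, 30.5]); Combining (union): only the r=11 cylinder is present, so the union is just that shape — boundary = 68.92 mm. Overall, the cross-section is a single solid region. Total boundary length (outer) = 68.92 mm.

68.92 mm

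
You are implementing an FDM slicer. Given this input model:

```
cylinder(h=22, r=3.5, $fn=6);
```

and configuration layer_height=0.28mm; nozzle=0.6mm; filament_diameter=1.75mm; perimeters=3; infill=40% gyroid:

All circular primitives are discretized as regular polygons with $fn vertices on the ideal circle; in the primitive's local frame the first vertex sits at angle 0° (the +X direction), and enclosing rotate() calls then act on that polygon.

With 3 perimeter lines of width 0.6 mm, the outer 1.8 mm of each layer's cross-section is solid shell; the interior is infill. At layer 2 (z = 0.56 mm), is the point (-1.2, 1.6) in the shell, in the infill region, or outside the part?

At z = 0.56 mm: the cylinder: section is a regular 6-gon, circumradius r=3.5. Overall, the cross-section is a single solid region. The nearest boundary edge runs (-1.75, 3.03)→(-3.50, 0.00); distance from the point to it = 1.19 mm. The point is inside the cross-section, 1.19 mm from the nearest boundary — within the 1.8 mm shell band (3 × 0.6).

shell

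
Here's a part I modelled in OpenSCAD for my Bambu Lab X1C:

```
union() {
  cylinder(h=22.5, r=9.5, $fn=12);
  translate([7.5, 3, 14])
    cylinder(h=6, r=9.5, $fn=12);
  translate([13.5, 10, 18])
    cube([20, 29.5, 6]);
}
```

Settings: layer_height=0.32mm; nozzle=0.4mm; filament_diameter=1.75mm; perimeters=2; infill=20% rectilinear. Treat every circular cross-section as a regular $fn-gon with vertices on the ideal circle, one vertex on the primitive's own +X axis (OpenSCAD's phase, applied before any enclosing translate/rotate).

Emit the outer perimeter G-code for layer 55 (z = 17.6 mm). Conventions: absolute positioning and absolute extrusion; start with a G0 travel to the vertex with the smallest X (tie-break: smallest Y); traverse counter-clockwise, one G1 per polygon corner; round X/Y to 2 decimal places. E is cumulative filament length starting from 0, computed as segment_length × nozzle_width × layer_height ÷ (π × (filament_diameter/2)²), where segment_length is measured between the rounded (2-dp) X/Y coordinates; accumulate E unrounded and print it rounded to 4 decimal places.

G0 X-9.50 Y0.00 Z17.60
G1 X-8.23 Y-4.75 E0.2617
G1 X-4.75 Y-8.23 E0.5236
G1 X0.00 Y-9.50 E0.7852
G1 X4.75 Y-8.23 E1.0469
G1 X6.69 Y-6.28 E1.1932
G1 X7.50 Y-6.50 E1.2379
G1 X12.25 Y-5.23 E1.4996
G1 X15.73 Y-1.75 E1.7615
G1 X17.00 Y3.00 E2.0231
G1 X15.73 Y7.75 E2.2848
G1 X12.25 Y11.23 E2.5467
G1 X7.50 Y12.50 E2.8083
G1 X2.75 Y11.23 E3.0700
G1 X0.81 Y9.28 E3.2164
G1 X0.00 Y9.50 E3.2610
G1 X-4.75 Y8.23 E3.5227
G1 X-8.23 Y4.75 E3.7846
G1 X-9.50 Y0.00 E4.0463

At z = 17.6 mm: the r=9.5 cylinder contributes a regular 12-gon of circumradius 9.5; the r=9.5 cylinder at (7.5, 3) gives a regular 12-gon of circumradius 9.5 (constant along its height); the cube at (13.5, 10) is absent (z outside [18, 24]); Merging all regions: the regions partially overlap (shared area 125.53 mm²), so overlapping operands fuse into one piece — 1 connected region. The outline is a single polygon with 18 vertices. Extrusion per mm of travel: 0.4 × 0.32 / (π × 0.875²) = 0.053216. Accumulating E over each segment gives final E = 4.0463.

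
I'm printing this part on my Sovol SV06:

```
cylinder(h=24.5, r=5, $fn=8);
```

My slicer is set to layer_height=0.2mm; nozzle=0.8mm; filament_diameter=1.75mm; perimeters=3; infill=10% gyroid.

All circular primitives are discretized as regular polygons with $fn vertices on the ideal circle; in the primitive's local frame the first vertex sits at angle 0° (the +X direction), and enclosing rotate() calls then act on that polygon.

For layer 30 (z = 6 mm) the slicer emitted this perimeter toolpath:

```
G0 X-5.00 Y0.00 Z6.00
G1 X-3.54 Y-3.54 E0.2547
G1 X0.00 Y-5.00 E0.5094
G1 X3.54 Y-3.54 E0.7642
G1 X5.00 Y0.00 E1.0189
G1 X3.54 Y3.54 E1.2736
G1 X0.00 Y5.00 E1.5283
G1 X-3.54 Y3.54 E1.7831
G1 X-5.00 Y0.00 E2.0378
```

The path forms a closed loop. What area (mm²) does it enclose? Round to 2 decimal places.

70.80 mm²

Apply the shoelace formula to the sequence of (X, Y) vertices; enclosed area = 70.80 mm².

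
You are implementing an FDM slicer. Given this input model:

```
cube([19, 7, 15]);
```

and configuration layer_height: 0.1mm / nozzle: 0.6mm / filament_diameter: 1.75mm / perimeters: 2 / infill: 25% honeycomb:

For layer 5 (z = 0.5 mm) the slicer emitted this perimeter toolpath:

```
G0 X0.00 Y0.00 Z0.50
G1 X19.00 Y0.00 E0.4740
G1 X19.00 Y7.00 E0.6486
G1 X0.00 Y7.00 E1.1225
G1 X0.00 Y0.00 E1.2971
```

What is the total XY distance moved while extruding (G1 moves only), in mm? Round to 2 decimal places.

52.00 mm

Sum the Euclidean lengths of each G1 segment: total = 52.00 mm.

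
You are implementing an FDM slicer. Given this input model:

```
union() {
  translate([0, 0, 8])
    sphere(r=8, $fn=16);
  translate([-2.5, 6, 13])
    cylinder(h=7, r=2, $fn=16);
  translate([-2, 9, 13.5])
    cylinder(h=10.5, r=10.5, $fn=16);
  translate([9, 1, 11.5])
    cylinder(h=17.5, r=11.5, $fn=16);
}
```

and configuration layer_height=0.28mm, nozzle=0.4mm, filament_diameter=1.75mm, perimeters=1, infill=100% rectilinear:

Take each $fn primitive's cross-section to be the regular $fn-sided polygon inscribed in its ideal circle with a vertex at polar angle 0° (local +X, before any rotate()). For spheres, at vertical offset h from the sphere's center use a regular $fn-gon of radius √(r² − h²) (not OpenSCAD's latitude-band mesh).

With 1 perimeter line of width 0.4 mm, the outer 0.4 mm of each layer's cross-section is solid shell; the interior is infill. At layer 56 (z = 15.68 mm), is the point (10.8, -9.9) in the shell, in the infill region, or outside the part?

At z = 15.68 mm: the r=8 sphere slices to a regular 16-gon of circumradius 2.240 (√(r²−h²) with h=7.68 from center); the cylinder at (-2.5, 6): section is a regular 16-gon, circumradius r=2; the r=10.5 cylinder at (-2, 9) contributes a regular 16-gon of circumradius 10.5; the r=11.5 cylinder at (9, 1) gives a regular 16-gon of circumradius 11.5 (constant along its height); Combining (union): the regions partially overlap (shared area 123.01 mm²), so overlapping operands fuse into one piece — 1 connected region. Overall, the cross-section is a single solid region. The nearest boundary edge runs (13.40, -9.62)→(9.00, -10.50); distance from the point to it = 0.24 mm. The point is inside the cross-section, 0.24 mm from the nearest boundary — within the 0.4 mm shell band (1 × 0.4).

shell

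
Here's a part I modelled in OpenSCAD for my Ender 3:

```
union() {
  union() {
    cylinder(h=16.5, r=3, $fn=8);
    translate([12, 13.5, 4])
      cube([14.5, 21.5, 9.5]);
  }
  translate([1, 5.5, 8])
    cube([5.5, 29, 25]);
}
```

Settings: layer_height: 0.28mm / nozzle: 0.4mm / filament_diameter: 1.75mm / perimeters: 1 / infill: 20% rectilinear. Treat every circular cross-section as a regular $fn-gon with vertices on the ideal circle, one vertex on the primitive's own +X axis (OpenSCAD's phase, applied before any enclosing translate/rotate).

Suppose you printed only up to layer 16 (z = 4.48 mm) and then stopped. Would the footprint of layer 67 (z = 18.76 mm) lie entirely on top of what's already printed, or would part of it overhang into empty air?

part overhangs

Compare the two slices. At z = 4.48: the cylinder: section is a regular 8-gon, circumradius r=3 (area = (8/2)·3.000²·sin(360°/8) = 25.46 mm²); the 14.5×21.5 cube at (12, 13.5) contributes its full rectangle (area 311.75 mm²); Merging all regions: the 2 present regions are separate (no shared area or edge), so areas and boundary lengths simply add and each stays a separate island — area = 337.21 mm²; the cube at (1, 5.5) does not reach this height (z outside [8, 33]); Taking the union: only the result so far is present, so the union is just that shape — area = 337.21 mm². At z = 18.76: the cylinder does not reach this height (z outside [0, 16.5]); the cube at (12, 13.5) does not reach this height (z outside [4, 13.5]); Merging all regions: nothing is present at this height; the 5.5×29 cube at (1, 5.5) contributes its full rectangle (area 159.50 mm²); Taking the union: only the 5.5×29 cube at (1, 5.5) is present, so the union is just that shape — area = 159.50 mm². Checking containment: at z = 18.76 the cross-section extends beyond the z = 4.48 cross-section by about 159.50 mm².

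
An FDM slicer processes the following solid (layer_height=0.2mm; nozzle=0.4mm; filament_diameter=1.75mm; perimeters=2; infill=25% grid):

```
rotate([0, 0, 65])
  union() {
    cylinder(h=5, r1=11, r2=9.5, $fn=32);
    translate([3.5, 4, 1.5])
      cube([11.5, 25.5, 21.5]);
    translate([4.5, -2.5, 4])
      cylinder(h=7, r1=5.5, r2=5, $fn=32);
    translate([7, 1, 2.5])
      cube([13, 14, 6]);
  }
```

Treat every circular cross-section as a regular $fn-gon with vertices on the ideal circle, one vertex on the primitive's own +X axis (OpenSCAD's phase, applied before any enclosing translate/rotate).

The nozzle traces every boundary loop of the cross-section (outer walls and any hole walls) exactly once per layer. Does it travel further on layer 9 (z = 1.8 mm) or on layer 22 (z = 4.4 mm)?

layer 22 (z = 4.4 mm)

Layer 9 (z = 1.8): the cone contributes a regular 32-gon of circumradius 10.460 (interpolated between r1=11 and r2=9.5 at t=0.360) (perimeter = 2·32·10.460·sin(180°/32) = 65.62 mm); the cube at (3.5, 4) (footprint 11.5×25.5) is included at this height (perimeter 74.00 mm); the cone at (4.5, -2.5) is absent (z outside [4, 11]); the cube at (7, 1) is not intersected at this z (z outside [2.5, 8.5]); Taking the union: the regions partially overlap (shared area 22.93 mm²), so the edge portions inside another operand are dropped and the merged outline is re-measured after clipping — boundary = 118.91 mm; (whole slice rotated 65° about Z — lengths, areas and connectivity unchanged). So its perimeter = 118.91 mm. Layer 22 (z = 4.4): the cone contributes a regular 32-gon of circumradius 9.680 (interpolated between r1=11 and r2=9.5 at t=0.880) (perimeter = 2·32·9.680·sin(180°/32) = 60.72 mm); the 11.5×25.5 cube at (3.5, 4) contributes its full rectangle (perimeter 74.00 mm); the cone at (4.5, -2.5) (r1=5.5→r2=5) has section circumradius 5.471 here — a regular 32-gon (perimeter = 2·32·5.471·sin(180°/32) = 34.32 mm); the cube at (7, 1) is present — its section is the full 13×14 rectangle (perimeter 54.00 mm); Merging all regions: the regions partially overlap (shared area 199.33 mm²), so the edge portions inside another operand are dropped and the merged outline is re-measured after clipping — boundary = 126.87 mm; (whole slice rotated 65° about Z — lengths, areas and connectivity unchanged). So its perimeter = 126.87 mm. Layer 22 is larger (126.87 vs 118.91 mm).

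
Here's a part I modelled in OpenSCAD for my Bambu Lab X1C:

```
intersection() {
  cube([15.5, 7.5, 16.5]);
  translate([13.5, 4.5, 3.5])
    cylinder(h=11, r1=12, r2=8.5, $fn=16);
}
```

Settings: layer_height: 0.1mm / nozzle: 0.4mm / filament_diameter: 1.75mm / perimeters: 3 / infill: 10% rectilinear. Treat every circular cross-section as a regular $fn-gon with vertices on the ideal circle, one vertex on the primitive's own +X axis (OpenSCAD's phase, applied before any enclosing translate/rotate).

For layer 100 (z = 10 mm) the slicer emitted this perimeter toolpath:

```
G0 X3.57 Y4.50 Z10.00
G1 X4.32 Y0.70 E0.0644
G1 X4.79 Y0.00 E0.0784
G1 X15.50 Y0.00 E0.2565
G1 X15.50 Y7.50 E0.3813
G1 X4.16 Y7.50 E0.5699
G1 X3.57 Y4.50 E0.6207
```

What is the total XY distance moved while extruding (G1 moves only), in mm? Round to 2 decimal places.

37.32 mm

Sum the Euclidean lengths of each G1 segment: total = 37.32 mm.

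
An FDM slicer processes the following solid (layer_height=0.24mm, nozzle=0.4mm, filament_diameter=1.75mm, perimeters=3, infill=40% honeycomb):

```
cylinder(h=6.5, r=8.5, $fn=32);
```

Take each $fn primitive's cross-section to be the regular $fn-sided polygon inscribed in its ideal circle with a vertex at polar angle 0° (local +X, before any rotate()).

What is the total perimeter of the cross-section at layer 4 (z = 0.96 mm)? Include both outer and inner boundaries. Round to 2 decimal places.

At z = 0.96 mm: the cylinder: section is a regular 32-gon, circumradius r=8.5 (perimeter = 2·32·8.500·sin(180°/32) = 53.32 mm). Overall, the cross-section is a single solid region. Total boundary length (outer) = 53.32 mm.

53.32 mm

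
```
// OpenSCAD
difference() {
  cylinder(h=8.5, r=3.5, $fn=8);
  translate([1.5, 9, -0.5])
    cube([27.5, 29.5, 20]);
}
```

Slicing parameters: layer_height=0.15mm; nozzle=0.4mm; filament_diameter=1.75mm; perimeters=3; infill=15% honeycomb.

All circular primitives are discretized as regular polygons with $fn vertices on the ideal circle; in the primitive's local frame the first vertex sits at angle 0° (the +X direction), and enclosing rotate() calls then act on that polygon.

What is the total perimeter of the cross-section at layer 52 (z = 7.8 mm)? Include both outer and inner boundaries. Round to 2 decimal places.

21.43 mm

At z = 7.8 mm: the r=3.5 cylinder gives a regular 8-gon of circumradius 3.5 (constant along its height) (perimeter = 2·8·3.500·sin(180°/8) = 21.43 mm); the cube at (1.5, 9) (footprint 27.5×29.5) is included at this height (perimeter 114.00 mm); Subtracting the remaining from the first: starting from the r=3.5 cylinder, the 27.5×29.5 cube at (1.5, 9) misses the remaining region (no effect) — boundary = 21.43 mm. Overall, the cross-section is a single solid region. Total boundary length (outer) = 21.43 mm.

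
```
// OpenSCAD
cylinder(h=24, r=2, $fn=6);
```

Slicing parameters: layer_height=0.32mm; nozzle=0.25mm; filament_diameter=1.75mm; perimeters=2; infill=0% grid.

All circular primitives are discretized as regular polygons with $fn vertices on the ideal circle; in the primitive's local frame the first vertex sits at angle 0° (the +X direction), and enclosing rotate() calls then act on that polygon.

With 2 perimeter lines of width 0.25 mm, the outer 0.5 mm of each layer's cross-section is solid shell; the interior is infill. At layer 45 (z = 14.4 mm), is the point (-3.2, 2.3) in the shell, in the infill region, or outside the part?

outside

At z = 14.4 mm: the cylinder: section is a regular 6-gon, circumradius r=2. Overall, the cross-section is a single solid region. The nearest boundary edge runs (-1.00, 1.73)→(-2.00, 0.00); distance from the point to it = 2.19 mm. The point is not inside any of the regions above, so it lies outside the cross-section (2.19 mm from the nearest boundary).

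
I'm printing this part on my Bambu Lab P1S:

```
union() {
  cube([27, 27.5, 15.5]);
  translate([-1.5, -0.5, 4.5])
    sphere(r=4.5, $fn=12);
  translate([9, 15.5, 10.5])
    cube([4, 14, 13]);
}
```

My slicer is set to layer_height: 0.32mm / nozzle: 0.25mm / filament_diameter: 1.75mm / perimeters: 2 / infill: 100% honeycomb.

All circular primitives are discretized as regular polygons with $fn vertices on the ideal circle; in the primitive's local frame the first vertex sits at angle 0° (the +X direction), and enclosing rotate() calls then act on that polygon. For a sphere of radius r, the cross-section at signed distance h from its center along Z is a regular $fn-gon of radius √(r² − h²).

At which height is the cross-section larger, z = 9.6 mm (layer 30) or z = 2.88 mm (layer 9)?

layer 9 (z = 2.88 mm)

Layer 30 (z = 9.6): the cube (footprint 27×27.5) is included at this height (area 742.50 mm²); the sphere at (-1.5, -0.5) is absent (|z−center|=5.100 > r=4.5); the cube at (9, 15.5) does not reach this height (z outside [10.5, 23.5]); Taking the union: only the 27×27.5 cube is present, so the union is just that shape — area = 742.50 mm². So its area = 742.50 mm². Layer 9 (z = 2.88): the cube (footprint 27×27.5) is included at this height (area 742.50 mm²); the r=4.5 sphere at (-1.5, -0.5) slices to a regular 12-gon of circumradius 4.198 (√(r²−h²) with h=1.62 from center) (area = (12/2)·4.198²·sin(360°/12) = 52.88 mm²); the cube at (9, 15.5) is not intersected at this z (z outside [10.5, 23.5]); Taking the union: the regions partially overlap — summed areas 795.38 mm² minus the doubly-counted overlap 5.91 mm² gives 789.47 mm² — area = 789.47 mm². So its area = 789.47 mm². Layer 9 is larger (789.47 vs 742.50 mm²).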